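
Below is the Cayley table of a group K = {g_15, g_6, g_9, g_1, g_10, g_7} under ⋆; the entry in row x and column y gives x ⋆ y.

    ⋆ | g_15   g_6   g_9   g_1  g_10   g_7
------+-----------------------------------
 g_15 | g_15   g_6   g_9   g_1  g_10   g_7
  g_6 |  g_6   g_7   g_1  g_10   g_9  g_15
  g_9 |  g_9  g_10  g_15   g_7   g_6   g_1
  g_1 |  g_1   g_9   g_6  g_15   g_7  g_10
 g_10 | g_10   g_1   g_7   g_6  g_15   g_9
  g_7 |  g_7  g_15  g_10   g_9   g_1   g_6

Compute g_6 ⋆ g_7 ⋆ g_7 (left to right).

g_6 ⋆ g_7 = g_15
g_15 ⋆ g_7 = g_7

g_7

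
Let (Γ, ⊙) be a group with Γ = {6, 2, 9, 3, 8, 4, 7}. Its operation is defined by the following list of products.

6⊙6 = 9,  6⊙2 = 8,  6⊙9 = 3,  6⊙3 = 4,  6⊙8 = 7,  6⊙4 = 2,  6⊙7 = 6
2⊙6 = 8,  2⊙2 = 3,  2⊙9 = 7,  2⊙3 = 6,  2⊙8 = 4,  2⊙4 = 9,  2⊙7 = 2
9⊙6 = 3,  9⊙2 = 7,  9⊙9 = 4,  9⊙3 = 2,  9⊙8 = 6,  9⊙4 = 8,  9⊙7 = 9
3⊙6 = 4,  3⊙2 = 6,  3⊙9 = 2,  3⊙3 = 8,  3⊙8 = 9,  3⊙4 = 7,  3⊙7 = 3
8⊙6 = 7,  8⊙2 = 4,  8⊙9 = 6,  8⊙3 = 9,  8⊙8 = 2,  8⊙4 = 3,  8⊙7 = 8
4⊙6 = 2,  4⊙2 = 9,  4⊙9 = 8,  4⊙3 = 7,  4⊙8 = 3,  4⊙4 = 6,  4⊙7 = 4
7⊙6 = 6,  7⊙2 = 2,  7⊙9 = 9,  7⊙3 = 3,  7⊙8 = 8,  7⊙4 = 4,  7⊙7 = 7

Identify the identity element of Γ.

The identity e satisfies e ⊙ x = x for all x, so its row in the table reproduces the column headers.
Row 7 reads: 6, 2, 9, 3, 8, 4, 7 — exactly the header order. So 7 is the identity.

7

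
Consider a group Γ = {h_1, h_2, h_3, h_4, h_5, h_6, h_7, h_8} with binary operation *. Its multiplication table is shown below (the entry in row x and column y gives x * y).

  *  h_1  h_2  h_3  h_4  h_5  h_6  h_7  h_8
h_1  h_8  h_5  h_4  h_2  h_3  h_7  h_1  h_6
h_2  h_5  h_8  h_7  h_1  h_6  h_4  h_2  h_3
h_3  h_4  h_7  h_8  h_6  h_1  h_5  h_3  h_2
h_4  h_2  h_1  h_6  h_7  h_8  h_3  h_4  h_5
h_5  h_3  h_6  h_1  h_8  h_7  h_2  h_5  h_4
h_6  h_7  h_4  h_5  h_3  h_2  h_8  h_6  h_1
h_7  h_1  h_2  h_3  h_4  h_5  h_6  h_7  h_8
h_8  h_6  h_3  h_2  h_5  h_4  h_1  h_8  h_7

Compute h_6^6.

h_6^1 = h_6
h_6^2 = h_6 * h_6 = h_8
h_6^3 = h_8 * h_6 = h_1
h_6^4 = h_1 * h_6 = h_7
h_6^5 = h_7 * h_6 = h_6
h_6^6 = h_6 * h_6 = h_8

h_8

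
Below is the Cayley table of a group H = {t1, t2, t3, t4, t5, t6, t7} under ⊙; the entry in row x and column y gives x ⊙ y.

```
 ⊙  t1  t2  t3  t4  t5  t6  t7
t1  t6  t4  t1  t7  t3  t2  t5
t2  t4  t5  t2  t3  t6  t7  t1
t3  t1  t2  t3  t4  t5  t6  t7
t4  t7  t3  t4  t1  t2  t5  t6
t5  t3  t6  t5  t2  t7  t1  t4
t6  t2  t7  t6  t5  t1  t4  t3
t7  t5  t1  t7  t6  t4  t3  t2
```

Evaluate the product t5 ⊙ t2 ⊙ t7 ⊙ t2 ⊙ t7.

t1

t5 ⊙ t2 = t6
t6 ⊙ t7 = t3
t3 ⊙ t2 = t2
t2 ⊙ t7 = t1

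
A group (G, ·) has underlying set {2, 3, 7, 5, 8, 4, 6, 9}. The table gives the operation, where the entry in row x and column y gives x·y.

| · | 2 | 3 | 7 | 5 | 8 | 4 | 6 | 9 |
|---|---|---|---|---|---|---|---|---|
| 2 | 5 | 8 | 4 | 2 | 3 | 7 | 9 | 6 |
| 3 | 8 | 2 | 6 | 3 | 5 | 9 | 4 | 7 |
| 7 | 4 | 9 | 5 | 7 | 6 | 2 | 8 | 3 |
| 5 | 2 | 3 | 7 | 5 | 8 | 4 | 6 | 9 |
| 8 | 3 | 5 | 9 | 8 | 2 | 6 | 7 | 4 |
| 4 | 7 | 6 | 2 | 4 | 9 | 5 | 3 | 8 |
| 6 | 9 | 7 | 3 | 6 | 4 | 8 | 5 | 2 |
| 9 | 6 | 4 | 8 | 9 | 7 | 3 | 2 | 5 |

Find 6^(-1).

First locate the identity: row 5 matches the header, so 5 is the identity.
Scan row 6 for 5: 6·6 = 5. Hence 6^(-1) = 6.

6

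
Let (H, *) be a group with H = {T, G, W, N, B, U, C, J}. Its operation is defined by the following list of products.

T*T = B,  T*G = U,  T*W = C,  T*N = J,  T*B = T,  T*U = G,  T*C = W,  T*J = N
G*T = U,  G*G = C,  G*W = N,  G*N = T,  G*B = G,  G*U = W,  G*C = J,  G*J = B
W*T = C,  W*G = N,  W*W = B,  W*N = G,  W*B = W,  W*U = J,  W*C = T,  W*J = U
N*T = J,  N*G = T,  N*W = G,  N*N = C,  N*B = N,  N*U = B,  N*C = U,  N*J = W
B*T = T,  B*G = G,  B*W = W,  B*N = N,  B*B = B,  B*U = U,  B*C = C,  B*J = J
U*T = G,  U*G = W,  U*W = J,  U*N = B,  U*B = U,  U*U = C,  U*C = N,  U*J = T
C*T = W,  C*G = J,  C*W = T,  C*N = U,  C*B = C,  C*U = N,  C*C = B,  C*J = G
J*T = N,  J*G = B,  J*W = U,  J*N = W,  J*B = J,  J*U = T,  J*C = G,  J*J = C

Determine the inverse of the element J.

First locate the identity: row B matches the header, so B is the identity.
Scan row J for B: J*G = B. Hence J^(-1) = G.

G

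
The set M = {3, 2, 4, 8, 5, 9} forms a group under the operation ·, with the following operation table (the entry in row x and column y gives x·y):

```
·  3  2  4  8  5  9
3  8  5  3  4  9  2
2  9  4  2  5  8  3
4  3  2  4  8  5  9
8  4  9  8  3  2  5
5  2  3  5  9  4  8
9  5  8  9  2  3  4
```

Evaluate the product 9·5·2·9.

8

9·5 = 3
3·2 = 5
5·9 = 8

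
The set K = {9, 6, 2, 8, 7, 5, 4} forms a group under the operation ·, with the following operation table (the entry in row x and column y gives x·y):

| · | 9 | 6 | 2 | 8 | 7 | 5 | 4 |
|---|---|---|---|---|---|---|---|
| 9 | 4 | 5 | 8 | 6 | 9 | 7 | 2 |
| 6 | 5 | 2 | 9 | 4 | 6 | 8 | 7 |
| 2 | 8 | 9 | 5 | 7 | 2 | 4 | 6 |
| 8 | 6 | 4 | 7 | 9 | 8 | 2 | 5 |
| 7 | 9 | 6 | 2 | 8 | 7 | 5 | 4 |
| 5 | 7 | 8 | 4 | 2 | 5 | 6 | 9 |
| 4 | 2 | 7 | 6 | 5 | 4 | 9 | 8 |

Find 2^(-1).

First locate the identity: row 7 matches the header, so 7 is the identity.
Scan row 2 for 7: 2·8 = 7. Hence 2^(-1) = 8.

8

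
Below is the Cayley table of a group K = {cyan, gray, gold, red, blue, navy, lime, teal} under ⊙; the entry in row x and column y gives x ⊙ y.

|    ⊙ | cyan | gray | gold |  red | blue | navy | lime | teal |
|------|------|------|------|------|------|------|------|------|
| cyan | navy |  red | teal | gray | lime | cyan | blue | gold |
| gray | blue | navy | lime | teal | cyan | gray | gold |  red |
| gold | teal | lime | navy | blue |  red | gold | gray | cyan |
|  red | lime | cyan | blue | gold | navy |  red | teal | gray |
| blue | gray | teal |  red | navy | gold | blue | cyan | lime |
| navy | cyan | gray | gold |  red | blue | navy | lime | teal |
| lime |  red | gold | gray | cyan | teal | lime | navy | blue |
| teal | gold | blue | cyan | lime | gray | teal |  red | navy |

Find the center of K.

{gold, navy}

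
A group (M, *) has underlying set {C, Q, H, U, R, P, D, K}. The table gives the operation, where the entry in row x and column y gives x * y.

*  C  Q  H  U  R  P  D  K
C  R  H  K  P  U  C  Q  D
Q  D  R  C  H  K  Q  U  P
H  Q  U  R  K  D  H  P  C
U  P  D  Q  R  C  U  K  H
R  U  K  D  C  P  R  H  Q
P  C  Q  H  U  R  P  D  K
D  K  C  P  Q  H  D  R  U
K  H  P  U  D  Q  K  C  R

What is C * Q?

Read row C, column Q: C * Q = H.

H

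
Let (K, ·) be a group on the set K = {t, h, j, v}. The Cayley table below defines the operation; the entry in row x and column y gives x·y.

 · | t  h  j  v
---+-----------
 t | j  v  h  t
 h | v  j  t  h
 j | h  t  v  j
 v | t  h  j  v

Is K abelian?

Check whether the table is symmetric across its main diagonal.
Every entry (row x, col y) equals the entry (row y, col x), so K is abelian.

Yes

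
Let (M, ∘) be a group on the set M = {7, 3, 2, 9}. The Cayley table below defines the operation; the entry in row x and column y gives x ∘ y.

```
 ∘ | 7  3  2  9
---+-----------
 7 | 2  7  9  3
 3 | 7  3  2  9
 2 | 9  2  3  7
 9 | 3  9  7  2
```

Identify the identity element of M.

The identity e satisfies e ∘ x = x for all x, so its row in the table reproduces the column headers.
Row 3 reads: 7, 3, 2, 9 — exactly the header order. So 3 is the identity.
(Structurally, M here is isomorphic to the cyclic group Z_4.)

3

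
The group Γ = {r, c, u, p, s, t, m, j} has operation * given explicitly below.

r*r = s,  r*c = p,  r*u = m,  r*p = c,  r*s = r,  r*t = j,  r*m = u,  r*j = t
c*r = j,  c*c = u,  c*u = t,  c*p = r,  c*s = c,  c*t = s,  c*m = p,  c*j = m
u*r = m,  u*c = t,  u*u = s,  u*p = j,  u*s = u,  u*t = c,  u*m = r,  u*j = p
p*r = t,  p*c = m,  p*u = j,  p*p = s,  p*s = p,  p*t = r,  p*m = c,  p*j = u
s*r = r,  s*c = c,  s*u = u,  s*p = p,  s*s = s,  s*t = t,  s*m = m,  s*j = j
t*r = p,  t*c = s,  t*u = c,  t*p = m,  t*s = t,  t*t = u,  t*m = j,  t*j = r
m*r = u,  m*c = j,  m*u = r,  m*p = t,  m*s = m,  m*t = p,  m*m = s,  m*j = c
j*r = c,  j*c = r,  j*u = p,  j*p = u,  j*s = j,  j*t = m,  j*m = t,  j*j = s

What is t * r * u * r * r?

j

t * r = p
p * u = j
j * r = c
c * r = j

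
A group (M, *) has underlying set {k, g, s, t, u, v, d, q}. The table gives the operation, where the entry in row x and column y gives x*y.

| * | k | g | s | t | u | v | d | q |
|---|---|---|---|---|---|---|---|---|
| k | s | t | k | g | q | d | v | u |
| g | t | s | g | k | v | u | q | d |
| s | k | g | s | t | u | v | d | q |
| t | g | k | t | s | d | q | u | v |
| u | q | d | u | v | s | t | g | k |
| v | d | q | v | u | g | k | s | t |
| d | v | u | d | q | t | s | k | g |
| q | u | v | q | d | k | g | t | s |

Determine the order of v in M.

The identity element is s (its row matches the header).
v^1 = v
v^2 = v*v = k
v^3 = k*v = d
v^4 = d*v = s
The first power of v equal to the identity is v^4, so ord(v) = 4.

4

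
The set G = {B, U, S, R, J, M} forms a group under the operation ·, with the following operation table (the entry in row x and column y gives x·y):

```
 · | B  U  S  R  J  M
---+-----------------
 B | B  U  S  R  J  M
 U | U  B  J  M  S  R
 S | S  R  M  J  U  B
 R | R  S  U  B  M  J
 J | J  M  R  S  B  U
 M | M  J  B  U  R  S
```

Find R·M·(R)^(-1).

S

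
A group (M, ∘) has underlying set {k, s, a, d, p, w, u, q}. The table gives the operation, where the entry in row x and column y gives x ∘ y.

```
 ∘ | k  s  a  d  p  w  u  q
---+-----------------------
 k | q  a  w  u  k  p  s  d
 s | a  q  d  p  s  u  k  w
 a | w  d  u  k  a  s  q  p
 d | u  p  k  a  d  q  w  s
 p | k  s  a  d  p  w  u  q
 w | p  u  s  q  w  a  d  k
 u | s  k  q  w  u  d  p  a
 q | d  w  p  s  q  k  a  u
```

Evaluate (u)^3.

u^1 = u
u^2 = u ∘ u = p
u^3 = p ∘ u = u

u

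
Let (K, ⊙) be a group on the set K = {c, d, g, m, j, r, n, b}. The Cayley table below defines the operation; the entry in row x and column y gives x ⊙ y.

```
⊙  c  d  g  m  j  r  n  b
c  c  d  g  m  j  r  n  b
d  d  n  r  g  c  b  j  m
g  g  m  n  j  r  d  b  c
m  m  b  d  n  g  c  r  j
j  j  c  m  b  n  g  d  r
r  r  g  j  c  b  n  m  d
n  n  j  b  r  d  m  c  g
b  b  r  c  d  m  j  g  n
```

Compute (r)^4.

c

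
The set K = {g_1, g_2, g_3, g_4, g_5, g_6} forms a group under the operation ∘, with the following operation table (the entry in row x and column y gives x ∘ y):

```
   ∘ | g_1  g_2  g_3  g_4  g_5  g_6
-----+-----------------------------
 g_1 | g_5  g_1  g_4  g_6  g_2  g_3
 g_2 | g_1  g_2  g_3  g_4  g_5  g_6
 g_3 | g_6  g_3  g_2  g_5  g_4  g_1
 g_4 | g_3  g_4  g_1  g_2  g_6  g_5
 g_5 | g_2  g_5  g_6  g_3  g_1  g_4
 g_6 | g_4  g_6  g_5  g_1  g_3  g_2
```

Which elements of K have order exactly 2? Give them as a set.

Identity is g_2. Compute the order of each non-identity element by repeated multiplication:
  g_1: g_1 → g_5 → g_2  (order 3)
  g_3: g_3 → g_2  (order 2)
  g_4: g_4 → g_2  (order 2)
  g_5: g_5 → g_1 → g_2  (order 3)
  g_6: g_6 → g_2  (order 2)
Elements of order 2: {g_3, g_4, g_6}.

{g_3, g_4, g_6}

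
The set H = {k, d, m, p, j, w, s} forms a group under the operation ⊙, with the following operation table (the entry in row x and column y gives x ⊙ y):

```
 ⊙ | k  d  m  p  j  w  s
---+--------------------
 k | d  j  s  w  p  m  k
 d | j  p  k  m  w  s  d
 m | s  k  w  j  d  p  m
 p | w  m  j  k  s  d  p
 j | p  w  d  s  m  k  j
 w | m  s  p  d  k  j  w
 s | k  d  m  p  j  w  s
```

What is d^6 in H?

w

d^1 = d
d^2 = d ⊙ d = p
d^3 = p ⊙ d = m
d^4 = m ⊙ d = k
d^5 = k ⊙ d = j
d^6 = j ⊙ d = w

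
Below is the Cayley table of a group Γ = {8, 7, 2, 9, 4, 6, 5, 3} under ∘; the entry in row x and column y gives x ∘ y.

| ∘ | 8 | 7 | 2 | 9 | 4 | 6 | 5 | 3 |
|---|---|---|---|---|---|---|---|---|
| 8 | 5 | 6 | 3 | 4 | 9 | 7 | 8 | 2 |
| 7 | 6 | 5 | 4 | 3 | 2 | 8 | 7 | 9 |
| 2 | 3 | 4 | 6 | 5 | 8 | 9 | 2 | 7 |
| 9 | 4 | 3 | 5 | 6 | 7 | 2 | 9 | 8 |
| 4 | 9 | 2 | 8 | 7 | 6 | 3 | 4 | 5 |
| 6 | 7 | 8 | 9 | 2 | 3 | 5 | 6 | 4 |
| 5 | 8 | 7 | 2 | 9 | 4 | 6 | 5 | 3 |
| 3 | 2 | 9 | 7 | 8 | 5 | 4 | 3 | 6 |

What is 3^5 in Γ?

3

3^1 = 3
3^2 = 3 ∘ 3 = 6
3^3 = 6 ∘ 3 = 4
3^4 = 4 ∘ 3 = 5
3^5 = 5 ∘ 3 = 3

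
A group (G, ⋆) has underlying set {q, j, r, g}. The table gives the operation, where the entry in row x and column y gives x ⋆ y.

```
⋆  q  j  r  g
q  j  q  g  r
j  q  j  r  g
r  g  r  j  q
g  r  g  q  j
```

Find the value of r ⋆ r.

Read row r, column r: r ⋆ r = j.

j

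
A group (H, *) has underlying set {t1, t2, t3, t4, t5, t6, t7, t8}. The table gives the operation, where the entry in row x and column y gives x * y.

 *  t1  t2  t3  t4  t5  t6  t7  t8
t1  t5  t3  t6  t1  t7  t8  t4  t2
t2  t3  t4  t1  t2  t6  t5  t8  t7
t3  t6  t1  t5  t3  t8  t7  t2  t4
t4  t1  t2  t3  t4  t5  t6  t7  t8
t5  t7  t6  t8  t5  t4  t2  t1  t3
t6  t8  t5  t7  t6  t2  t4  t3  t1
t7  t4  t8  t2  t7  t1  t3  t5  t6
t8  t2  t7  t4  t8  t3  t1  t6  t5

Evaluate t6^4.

t6^1 = t6
t6^2 = t6 * t6 = t4
t6^3 = t4 * t6 = t6
t6^4 = t6 * t6 = t4
(Structurally, H here is isomorphic to Z_2 x Z_4.)

t4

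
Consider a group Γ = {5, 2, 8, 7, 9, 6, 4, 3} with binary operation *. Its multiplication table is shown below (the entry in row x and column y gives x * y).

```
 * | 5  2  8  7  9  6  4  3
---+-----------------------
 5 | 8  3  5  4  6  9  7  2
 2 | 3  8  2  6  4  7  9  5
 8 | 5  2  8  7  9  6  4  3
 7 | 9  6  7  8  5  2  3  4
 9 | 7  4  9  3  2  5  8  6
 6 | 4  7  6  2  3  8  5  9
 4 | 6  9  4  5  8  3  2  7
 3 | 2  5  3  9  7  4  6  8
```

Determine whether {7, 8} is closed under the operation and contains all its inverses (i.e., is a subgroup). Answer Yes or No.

{7, 8} contains the identity 8.
Checking products: every product of two elements of {7, 8} (read from the table) lies in {7, 8}, so the set is closed.
In a finite group, a nonempty closed subset is a subgroup. So {7, 8} ≤ Γ.

Yes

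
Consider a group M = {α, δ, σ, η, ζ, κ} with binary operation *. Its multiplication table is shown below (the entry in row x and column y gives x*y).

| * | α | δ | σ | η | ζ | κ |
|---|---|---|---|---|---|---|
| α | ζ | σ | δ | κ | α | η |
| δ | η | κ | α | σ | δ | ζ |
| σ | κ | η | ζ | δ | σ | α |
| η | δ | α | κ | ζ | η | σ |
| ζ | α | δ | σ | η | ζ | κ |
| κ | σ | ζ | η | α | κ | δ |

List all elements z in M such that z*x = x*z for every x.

{ζ}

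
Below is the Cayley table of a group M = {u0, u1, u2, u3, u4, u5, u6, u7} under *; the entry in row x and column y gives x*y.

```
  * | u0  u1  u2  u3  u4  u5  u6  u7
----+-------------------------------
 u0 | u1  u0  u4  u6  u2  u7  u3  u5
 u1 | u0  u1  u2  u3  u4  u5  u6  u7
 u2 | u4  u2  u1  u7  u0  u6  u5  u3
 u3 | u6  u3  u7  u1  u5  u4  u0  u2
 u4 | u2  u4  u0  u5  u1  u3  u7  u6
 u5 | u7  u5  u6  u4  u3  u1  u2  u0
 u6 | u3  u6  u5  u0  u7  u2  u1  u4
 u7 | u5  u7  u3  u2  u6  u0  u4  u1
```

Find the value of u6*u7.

u4

Read row u6, column u7: u6*u7 = u4.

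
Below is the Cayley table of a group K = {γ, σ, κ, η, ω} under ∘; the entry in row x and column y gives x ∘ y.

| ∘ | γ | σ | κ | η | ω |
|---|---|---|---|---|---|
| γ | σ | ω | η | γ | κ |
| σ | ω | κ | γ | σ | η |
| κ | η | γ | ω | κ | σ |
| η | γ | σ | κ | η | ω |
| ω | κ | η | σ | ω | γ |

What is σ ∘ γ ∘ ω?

γ

σ ∘ γ = ω
ω ∘ ω = γ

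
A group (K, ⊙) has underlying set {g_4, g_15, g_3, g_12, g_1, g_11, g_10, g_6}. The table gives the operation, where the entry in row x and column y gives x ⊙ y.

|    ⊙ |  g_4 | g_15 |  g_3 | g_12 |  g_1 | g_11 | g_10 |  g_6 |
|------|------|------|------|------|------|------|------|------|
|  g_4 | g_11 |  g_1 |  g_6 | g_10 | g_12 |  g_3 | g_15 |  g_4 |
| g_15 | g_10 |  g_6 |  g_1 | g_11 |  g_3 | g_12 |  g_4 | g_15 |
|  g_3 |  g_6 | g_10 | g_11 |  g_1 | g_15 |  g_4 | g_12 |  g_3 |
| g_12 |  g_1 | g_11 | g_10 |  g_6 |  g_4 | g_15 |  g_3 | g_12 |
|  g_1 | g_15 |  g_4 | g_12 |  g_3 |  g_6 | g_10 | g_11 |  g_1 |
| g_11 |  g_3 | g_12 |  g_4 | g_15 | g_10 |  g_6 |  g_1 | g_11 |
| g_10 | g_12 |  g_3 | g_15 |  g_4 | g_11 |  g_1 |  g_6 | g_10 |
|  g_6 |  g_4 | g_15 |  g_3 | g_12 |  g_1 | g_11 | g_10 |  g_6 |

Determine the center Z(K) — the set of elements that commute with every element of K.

An element z is central iff its row equals its column in the table.
For g_1: g_1 ⊙ g_3 = g_12 ≠ g_15 = g_3 ⊙ g_1, so g_1 ∉ Z.
Checking each element this way leaves Z(K) = {g_11, g_6}.

{g_11, g_6}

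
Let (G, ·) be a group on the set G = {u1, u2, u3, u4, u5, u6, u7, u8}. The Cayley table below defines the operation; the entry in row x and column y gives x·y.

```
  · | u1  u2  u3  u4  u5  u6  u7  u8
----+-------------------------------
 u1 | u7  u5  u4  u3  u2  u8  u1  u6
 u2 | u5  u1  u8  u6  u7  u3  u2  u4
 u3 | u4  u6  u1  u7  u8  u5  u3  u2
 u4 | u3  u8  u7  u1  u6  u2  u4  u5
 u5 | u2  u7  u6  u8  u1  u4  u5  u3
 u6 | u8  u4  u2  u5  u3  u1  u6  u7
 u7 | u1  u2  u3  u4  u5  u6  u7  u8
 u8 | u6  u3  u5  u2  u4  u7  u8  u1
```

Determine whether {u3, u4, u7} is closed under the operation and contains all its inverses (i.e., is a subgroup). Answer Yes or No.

u4·u4 = u1, which is not in {u3, u4, u7}.
The subset is not closed under ·, so it is not a subgroup.

No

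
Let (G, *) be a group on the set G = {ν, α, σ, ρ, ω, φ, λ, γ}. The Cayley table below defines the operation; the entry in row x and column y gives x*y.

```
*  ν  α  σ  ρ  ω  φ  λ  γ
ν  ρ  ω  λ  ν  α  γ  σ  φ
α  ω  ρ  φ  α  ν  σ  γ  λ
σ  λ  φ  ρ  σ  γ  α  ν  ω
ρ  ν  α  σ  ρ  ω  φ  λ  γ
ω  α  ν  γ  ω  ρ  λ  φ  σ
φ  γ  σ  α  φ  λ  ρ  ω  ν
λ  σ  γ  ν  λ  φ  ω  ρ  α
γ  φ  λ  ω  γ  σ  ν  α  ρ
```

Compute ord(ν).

2

The identity element is ρ (its row matches the header).
ν^1 = ν
ν^2 = ν*ν = ρ
The first power of ν equal to the identity is ν^2, so ord(ν) = 2.
(Structurally, G here is isomorphic to the elementary abelian group (Z_2)^3.)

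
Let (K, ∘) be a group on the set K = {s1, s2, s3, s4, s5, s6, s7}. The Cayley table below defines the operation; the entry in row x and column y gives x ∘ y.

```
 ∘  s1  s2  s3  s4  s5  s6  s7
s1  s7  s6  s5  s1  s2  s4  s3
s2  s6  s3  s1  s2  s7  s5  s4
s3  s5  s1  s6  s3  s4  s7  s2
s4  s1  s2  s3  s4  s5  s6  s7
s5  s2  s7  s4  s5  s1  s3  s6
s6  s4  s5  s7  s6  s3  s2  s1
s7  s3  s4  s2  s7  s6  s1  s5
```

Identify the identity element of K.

The identity e satisfies e ∘ x = x for all x, so its row in the table reproduces the column headers.
Row s4 reads: s1, s2, s3, s4, s5, s6, s7 — exactly the header order. So s4 is the identity.
(Structurally, K here is isomorphic to the cyclic group Z_7.)

s4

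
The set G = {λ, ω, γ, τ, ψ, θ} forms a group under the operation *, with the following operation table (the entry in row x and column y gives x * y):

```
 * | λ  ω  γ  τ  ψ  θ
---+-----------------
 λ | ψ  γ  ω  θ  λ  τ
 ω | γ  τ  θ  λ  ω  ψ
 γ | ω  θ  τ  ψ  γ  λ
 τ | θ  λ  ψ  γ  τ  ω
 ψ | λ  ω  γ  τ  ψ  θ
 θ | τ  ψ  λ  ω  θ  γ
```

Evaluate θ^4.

θ^1 = θ
θ^2 = θ * θ = γ
θ^3 = γ * θ = λ
θ^4 = λ * θ = τ

τ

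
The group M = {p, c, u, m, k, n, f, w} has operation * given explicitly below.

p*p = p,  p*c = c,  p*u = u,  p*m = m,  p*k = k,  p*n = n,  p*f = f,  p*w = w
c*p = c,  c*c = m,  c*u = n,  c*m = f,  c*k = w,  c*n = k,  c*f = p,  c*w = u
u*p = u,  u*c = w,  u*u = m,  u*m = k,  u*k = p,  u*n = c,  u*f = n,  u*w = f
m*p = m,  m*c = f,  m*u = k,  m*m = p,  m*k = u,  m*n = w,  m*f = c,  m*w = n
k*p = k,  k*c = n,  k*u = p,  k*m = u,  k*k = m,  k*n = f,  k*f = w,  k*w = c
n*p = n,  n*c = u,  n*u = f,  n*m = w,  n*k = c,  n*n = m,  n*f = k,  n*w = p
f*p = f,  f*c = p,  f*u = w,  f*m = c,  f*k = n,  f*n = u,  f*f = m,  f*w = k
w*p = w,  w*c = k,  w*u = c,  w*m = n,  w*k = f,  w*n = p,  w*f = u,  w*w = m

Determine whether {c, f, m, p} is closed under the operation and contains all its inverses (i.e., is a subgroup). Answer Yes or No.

Yes

{c, f, m, p} contains the identity p.
Checking products: every product of two elements of {c, f, m, p} (read from the table) lies in {c, f, m, p}, so the set is closed.
In a finite group, a nonempty closed subset is a subgroup. So {c, f, m, p} ≤ M.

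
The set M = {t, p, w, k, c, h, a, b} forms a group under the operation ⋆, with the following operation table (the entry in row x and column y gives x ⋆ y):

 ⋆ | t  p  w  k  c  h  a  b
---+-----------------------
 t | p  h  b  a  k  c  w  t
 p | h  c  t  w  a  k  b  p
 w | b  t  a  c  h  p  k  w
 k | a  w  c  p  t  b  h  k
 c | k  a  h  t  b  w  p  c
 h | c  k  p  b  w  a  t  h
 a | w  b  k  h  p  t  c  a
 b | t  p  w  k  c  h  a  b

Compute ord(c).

2

The identity element is b (its row matches the header).
c^1 = c
c^2 = c ⋆ c = b
The first power of c equal to the identity is c^2, so ord(c) = 2.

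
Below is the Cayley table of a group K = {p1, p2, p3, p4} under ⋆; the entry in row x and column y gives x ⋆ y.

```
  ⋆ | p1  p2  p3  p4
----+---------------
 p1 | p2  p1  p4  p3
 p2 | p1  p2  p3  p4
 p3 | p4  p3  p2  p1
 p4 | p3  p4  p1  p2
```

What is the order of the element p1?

The identity element is p2 (its row matches the header).
p1^1 = p1
p1^2 = p1 ⋆ p1 = p2
The first power of p1 equal to the identity is p1^2, so ord(p1) = 2.

2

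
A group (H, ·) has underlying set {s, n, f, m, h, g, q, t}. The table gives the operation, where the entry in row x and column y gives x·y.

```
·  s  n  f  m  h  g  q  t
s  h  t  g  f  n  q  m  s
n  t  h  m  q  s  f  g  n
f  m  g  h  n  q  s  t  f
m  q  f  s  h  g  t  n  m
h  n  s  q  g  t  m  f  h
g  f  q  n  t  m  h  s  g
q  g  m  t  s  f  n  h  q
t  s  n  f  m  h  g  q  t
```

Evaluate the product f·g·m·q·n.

n

f·g = s
s·m = f
f·q = t
t·n = n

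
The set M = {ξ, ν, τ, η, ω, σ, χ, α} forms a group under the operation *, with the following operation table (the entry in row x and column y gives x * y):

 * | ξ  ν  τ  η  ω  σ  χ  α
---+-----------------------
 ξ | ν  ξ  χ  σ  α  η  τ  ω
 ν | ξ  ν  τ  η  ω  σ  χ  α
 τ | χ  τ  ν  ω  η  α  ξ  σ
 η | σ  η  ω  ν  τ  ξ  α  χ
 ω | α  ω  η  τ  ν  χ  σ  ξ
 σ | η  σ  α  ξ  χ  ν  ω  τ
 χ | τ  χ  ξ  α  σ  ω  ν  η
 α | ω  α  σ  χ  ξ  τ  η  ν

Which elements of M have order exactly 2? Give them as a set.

Identity is ν. Compute the order of each non-identity element by repeated multiplication:
  ξ: ξ → ν  (order 2)
  τ: τ → ν  (order 2)
  η: η → ν  (order 2)
  ω: ω → ν  (order 2)
  σ: σ → ν  (order 2)
  χ: χ → ν  (order 2)
  α: α → ν  (order 2)
Elements of order 2: {α, η, ξ, σ, τ, χ, ω}.

{α, η, ξ, σ, τ, χ, ω}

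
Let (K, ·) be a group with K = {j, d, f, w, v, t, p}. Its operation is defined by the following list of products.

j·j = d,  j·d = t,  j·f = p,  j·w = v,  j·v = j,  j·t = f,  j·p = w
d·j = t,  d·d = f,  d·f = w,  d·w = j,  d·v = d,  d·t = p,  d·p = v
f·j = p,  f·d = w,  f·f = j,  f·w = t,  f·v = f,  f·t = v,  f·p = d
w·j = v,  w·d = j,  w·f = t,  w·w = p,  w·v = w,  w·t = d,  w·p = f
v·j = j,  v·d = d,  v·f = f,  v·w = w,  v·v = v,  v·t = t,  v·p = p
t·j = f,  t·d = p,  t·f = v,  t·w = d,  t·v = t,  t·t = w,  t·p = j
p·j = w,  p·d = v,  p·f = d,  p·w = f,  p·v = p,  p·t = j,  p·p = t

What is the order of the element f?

The identity element is v (its row matches the header).
f^1 = f
f^2 = f·f = j
f^3 = j·f = p
f^4 = p·f = d
f^5 = d·f = w
f^6 = w·f = t
f^7 = t·f = v
The first power of f equal to the identity is f^7, so ord(f) = 7.

7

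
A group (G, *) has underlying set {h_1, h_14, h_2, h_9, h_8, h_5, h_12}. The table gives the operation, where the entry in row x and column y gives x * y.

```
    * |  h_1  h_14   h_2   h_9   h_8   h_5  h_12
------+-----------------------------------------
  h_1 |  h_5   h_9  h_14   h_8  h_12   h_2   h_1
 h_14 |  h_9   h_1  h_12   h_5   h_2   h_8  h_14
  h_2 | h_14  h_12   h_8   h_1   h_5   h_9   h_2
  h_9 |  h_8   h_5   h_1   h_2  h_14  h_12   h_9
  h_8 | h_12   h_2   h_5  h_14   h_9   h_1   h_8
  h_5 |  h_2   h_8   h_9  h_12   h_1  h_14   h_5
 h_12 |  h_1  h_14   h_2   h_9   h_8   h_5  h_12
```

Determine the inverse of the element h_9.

h_5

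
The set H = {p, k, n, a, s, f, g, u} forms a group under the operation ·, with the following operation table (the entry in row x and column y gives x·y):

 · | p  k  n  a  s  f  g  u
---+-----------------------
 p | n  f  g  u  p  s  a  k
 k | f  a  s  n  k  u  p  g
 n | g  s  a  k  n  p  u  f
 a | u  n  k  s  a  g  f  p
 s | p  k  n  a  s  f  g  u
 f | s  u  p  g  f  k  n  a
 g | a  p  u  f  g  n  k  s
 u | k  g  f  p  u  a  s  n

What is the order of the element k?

4

The identity element is s (its row matches the header).
k^1 = k
k^2 = k·k = a
k^3 = a·k = n
k^4 = n·k = s
The first power of k equal to the identity is k^4, so ord(k) = 4.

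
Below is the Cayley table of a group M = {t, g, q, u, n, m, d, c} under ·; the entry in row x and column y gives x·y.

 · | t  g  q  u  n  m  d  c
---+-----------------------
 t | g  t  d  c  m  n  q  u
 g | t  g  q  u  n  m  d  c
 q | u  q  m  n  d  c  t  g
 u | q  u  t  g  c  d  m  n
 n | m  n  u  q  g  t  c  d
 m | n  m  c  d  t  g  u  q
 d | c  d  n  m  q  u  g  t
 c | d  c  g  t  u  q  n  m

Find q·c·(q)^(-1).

c

The identity is g. In row q, the entry g sits in column c, so q^(-1) = c.
q·c = g
g·c = c
(Structurally, M here is isomorphic to the dihedral group D_4.)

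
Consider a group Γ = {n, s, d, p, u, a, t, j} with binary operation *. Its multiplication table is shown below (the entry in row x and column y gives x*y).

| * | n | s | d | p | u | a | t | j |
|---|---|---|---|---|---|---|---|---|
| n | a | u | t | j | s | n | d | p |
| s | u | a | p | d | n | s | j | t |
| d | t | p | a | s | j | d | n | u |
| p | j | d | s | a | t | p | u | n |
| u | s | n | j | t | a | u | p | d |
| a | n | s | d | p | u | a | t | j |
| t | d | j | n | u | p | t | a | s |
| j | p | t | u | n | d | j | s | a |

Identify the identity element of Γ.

The identity e satisfies e*x = x for all x, so its row in the table reproduces the column headers.
Row a reads: n, s, d, p, u, a, t, j — exactly the header order. So a is the identity.

a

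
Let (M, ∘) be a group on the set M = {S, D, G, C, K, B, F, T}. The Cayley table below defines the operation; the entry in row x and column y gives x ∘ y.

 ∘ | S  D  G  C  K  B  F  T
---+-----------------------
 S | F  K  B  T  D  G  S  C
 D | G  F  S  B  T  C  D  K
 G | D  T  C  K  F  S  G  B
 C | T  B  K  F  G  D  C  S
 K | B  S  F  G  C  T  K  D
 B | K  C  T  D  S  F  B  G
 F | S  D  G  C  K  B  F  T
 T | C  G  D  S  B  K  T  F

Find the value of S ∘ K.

Read row S, column K: S ∘ K = D.

D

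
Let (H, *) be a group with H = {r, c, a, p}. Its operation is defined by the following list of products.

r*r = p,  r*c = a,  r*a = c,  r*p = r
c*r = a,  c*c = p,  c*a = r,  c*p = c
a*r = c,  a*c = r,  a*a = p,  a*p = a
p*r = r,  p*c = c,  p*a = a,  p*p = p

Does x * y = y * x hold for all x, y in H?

Check whether the table is symmetric across its main diagonal.
Every entry (row x, col y) equals the entry (row y, col x), so H is abelian.

Yes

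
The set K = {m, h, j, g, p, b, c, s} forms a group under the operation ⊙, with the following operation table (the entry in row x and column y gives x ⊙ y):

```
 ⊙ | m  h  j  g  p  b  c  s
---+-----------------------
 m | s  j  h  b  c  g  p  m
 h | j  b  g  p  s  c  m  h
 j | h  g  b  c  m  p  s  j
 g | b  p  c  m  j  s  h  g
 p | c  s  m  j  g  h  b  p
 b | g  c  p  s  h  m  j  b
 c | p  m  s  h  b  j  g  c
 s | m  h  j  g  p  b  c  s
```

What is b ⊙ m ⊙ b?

s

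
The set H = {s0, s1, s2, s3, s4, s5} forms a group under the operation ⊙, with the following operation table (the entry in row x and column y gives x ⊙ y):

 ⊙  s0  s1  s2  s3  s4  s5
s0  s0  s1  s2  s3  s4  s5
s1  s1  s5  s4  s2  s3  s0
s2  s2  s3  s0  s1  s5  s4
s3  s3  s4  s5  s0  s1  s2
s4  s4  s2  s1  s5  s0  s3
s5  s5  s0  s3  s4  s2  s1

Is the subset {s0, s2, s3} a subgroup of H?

No

s3 ⊙ s2 = s5, which is not in {s0, s2, s3}.
The subset is not closed under ⊙, so it is not a subgroup.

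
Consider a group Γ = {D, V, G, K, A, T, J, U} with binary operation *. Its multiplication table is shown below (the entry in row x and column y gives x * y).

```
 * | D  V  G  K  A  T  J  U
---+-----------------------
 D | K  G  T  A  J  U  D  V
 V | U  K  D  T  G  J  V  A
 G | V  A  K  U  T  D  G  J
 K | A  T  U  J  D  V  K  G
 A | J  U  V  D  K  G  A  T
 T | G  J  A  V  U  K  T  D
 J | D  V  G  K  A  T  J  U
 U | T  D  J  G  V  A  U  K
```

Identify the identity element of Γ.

J

The identity e satisfies e * x = x for all x, so its row in the table reproduces the column headers.
Row J reads: D, V, G, K, A, T, J, U — exactly the header order. So J is the identity.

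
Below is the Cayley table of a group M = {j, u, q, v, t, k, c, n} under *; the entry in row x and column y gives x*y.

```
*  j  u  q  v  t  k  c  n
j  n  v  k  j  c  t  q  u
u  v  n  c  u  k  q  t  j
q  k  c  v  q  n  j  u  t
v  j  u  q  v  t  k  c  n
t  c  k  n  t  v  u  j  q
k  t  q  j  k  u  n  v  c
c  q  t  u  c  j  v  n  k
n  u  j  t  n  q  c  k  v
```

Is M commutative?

Yes

Check whether the table is symmetric across its main diagonal.
Every entry (row x, col y) equals the entry (row y, col x), so M is abelian.
(In fact M ≅ Z_2 x Z_4.)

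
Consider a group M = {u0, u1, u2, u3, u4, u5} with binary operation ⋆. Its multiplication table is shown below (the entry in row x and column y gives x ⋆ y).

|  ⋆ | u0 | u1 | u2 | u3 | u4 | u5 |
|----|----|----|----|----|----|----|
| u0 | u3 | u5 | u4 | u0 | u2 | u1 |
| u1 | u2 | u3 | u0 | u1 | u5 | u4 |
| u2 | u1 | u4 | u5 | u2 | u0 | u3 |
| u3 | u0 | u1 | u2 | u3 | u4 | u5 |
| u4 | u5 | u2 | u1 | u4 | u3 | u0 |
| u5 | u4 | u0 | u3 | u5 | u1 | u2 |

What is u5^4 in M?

u5^1 = u5
u5^2 = u5 ⋆ u5 = u2
u5^3 = u2 ⋆ u5 = u3
u5^4 = u3 ⋆ u5 = u5
(Structurally, M here is isomorphic to the symmetric group S_3.)

u5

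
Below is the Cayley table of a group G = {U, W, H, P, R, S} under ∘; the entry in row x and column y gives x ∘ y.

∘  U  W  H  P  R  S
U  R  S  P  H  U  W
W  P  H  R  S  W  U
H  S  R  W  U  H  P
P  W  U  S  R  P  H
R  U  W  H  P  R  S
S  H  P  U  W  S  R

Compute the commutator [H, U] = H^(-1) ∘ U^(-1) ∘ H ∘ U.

Identity is R; from the table H^(-1) = W and U^(-1) = U.
W ∘ U = P
P ∘ H = S
S ∘ U = H

H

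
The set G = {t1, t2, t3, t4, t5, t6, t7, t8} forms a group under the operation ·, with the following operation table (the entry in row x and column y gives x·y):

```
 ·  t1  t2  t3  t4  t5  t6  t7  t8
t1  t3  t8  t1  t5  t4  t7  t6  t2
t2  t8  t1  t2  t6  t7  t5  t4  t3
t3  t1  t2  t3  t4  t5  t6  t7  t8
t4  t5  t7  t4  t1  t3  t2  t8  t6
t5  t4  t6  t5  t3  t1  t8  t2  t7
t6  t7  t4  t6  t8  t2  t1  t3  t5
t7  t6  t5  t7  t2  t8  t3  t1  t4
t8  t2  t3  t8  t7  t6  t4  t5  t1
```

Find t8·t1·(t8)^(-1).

The identity is t3. In row t8, the entry t3 sits in column t2, so t8^(-1) = t2.
t8·t1 = t2
t2·t2 = t1

t1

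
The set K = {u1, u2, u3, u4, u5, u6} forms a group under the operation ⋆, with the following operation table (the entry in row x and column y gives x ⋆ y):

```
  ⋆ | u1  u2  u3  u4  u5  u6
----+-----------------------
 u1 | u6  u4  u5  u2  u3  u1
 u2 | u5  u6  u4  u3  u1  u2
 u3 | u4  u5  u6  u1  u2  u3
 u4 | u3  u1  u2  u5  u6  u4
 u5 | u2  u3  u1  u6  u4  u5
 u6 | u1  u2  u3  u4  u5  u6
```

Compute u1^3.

u1^1 = u1
u1^2 = u1 ⋆ u1 = u6
u1^3 = u6 ⋆ u1 = u1

u1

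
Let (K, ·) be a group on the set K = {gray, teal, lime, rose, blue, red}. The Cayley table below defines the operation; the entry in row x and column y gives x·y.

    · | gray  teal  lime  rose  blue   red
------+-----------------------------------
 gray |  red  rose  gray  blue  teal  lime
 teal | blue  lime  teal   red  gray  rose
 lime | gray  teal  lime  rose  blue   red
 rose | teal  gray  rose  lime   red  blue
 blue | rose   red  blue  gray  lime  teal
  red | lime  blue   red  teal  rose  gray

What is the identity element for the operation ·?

lime

The identity e satisfies e·x = x for all x, so its row in the table reproduces the column headers.
Row lime reads: gray, teal, lime, rose, blue, red — exactly the header order. So lime is the identity.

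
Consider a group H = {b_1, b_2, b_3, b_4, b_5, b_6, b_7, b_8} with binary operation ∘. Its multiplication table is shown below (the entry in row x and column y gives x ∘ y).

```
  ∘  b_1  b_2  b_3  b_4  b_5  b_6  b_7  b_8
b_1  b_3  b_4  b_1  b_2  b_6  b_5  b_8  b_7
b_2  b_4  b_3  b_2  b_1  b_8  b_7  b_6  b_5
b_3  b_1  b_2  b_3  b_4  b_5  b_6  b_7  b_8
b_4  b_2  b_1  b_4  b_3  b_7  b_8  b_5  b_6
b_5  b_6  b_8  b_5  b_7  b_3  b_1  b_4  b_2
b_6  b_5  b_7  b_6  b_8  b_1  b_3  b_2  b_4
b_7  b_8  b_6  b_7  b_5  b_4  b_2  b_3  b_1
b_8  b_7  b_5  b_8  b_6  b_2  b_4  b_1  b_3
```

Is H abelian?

Yes

Check whether the table is symmetric across its main diagonal.
Every entry (row x, col y) equals the entry (row y, col x), so H is abelian.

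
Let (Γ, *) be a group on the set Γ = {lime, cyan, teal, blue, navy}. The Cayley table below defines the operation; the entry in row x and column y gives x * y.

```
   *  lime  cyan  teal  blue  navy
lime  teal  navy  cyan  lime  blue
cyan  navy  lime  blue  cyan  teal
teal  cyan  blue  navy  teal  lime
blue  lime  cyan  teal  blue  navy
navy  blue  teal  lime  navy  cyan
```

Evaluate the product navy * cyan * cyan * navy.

navy

navy * cyan = teal
teal * cyan = blue
blue * navy = navy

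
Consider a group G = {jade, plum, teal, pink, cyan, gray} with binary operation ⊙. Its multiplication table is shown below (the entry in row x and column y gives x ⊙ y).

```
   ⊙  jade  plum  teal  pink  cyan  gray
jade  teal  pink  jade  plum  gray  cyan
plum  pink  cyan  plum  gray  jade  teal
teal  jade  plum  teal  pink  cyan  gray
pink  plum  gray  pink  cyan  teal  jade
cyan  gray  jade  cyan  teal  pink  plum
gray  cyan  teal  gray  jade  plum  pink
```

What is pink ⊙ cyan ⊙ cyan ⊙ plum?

pink ⊙ cyan = teal
teal ⊙ cyan = cyan
cyan ⊙ plum = jade

jade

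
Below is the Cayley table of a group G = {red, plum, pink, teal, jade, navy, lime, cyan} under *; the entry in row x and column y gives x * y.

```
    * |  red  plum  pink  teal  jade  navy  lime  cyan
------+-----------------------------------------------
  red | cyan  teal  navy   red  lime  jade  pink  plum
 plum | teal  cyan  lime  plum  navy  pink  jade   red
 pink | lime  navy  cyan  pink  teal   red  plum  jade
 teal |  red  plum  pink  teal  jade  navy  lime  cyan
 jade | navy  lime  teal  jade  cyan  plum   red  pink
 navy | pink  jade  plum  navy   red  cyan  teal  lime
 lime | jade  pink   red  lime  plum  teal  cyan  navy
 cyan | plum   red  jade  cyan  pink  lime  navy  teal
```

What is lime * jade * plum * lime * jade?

lime * jade = plum
plum * plum = cyan
cyan * lime = navy
navy * jade = red

red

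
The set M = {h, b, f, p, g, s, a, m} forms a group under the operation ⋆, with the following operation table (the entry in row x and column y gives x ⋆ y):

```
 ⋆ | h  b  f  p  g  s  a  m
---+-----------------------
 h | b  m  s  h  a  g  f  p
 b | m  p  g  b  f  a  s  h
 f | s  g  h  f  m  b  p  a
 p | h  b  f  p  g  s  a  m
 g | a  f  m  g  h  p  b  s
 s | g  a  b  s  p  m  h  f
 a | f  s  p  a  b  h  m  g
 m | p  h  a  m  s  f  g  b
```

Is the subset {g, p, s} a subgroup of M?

No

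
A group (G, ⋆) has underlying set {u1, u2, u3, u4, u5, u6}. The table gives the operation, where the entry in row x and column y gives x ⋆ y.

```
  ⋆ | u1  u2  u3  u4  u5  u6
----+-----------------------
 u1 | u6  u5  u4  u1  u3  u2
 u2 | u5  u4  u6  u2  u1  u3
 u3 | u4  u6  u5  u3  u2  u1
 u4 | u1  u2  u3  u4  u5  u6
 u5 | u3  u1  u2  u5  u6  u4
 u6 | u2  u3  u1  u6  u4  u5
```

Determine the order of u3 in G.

6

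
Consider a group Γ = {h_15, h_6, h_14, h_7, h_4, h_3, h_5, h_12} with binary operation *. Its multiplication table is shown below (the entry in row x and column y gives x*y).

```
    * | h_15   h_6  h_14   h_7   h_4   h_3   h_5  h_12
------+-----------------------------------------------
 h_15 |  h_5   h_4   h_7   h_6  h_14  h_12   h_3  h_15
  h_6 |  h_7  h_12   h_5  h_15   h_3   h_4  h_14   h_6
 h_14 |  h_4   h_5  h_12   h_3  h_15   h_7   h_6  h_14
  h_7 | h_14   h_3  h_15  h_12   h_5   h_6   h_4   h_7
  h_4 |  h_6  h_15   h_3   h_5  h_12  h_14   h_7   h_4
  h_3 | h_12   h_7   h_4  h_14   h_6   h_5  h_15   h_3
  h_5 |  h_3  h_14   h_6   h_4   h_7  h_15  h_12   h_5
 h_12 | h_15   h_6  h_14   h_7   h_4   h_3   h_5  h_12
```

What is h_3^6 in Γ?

h_5

h_3^1 = h_3
h_3^2 = h_3*h_3 = h_5
h_3^3 = h_5*h_3 = h_15
h_3^4 = h_15*h_3 = h_12
h_3^5 = h_12*h_3 = h_3
h_3^6 = h_3*h_3 = h_5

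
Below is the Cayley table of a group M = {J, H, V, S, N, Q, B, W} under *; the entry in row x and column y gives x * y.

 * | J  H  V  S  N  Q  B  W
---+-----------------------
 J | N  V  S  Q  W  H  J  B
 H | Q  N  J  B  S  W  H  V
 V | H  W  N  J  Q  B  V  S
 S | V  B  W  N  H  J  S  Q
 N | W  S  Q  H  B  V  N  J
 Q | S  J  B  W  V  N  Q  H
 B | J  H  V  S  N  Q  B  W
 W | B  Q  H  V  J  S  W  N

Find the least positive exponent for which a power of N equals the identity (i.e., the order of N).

2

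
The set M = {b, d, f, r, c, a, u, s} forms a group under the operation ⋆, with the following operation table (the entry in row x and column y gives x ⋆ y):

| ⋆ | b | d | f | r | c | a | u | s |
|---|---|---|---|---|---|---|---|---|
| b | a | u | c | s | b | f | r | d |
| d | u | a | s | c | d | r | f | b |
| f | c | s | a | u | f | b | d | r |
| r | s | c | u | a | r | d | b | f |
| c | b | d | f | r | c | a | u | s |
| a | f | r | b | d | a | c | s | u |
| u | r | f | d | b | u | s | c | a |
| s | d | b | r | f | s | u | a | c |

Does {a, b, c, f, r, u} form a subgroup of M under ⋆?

No

a ⋆ r = d, which is not in {a, b, c, f, r, u}.
The subset is not closed under ⋆, so it is not a subgroup.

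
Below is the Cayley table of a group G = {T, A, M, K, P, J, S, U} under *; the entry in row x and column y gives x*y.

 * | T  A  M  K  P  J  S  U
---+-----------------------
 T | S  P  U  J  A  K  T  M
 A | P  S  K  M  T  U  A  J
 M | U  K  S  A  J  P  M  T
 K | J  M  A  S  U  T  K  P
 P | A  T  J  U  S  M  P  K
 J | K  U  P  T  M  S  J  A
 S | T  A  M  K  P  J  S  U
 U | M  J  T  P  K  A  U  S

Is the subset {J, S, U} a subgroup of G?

No

U*J = A, which is not in {J, S, U}.
The subset is not closed under *, so it is not a subgroup.
(Structurally, G here is isomorphic to the elementary abelian group (Z_2)^3.)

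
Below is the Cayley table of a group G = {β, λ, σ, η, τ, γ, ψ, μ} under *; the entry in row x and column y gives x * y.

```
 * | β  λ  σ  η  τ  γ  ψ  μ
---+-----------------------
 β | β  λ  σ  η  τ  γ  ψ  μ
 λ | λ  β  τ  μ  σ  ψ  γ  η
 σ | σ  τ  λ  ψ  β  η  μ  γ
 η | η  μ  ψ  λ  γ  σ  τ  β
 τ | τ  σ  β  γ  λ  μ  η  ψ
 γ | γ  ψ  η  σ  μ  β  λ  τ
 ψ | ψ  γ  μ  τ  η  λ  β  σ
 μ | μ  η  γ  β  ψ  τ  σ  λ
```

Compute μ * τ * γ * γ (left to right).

μ * τ = ψ
ψ * γ = λ
λ * γ = ψ

ψ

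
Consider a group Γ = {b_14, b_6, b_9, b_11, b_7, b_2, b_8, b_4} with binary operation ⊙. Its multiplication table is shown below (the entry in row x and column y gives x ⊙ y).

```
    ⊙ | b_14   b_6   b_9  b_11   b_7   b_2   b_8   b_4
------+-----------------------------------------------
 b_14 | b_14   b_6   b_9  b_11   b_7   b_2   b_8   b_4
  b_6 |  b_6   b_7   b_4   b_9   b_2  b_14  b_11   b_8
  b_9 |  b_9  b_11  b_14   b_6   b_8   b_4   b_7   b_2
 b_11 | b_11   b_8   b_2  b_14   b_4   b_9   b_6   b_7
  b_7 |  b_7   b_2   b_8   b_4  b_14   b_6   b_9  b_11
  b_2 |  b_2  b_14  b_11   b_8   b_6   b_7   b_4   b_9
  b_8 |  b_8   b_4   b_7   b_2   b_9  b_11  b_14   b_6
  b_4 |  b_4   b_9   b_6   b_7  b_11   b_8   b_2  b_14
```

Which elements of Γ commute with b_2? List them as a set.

Compare row b_2 with column b_2 entry by entry.
b_7 ⊙ b_2 = b_6 = b_2 ⊙ b_7, so b_7 commutes with b_2.
b_9 ⊙ b_2 = b_4 but b_2 ⊙ b_9 = b_11, so b_9 does not.
Collecting the elements that commute with b_2: C(b_2) = {b_14, b_2, b_6, b_7}.
(Structurally, Γ here is isomorphic to the dihedral group D_4.)

{b_14, b_2, b_6, b_7}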